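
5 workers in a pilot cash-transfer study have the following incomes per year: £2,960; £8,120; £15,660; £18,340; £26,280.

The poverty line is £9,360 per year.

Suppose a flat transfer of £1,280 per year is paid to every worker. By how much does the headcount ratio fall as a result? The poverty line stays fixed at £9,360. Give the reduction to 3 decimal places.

Before: below the line — £2,960, £8,120; headcount ratio = 0.40000.
After the £1,280 transfer: below the line — £4,240; headcount ratio = 0.20000.
Reduction = 0.40000 − 0.20000 = 0.200.

0.200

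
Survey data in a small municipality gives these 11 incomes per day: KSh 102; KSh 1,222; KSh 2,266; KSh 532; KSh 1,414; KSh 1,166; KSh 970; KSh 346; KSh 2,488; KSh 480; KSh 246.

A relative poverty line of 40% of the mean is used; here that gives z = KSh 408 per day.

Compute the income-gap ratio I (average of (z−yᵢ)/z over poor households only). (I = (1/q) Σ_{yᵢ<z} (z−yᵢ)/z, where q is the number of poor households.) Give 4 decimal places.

0.4330

Poor units: KSh 102, KSh 246, KSh 346 (q = 3 of N = 11).
Relative gaps: 0.7500, 0.3971, 0.1520; sum = 1.299020.
I averages over the q = 3 poor units only: 1.299020 / 3 = 0.4330.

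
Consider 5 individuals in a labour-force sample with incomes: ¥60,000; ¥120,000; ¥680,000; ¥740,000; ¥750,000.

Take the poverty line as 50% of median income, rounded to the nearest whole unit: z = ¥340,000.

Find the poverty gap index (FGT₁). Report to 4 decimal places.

Below the line: ¥60,000, ¥120,000 (q = 2 of N = 5).
Normalized shortfalls: (340000−60000)/340000 = 0.8235; (340000−120000)/340000 = 0.6471.
Sum of shortfalls = 1.470588; P₁ averages over all N: 1.470588 / 5 = 0.2941.

0.2941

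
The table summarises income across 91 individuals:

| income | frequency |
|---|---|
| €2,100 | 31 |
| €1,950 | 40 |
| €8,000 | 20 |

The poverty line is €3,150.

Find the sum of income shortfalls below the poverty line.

Below z: 40×€1,950, 31×€2,100 (q = 71 of N = 91).
Individual gaps: 40×(3150−1950) = 48000; 31×(3150−2100) = 32550.
Aggregate gap = €80,550.

€80,550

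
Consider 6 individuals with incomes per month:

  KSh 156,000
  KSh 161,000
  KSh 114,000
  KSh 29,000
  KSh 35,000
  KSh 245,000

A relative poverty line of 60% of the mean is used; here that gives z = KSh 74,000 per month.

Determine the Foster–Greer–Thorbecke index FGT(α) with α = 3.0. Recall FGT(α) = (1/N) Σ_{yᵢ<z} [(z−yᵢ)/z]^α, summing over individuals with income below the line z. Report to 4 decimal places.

Below the line: KSh 29,000, KSh 35,000 (q = 2 of N = 6).
Gap ratios (z−y)/z: (74000−29000)/74000 = 0.6081; (74000−35000)/74000 = 0.5270.
Raised to α = 3.0: 0.22488; 0.14639.
Sum = 0.371261; FGT(3.0) = 0.371261 / 6 = 0.0619.

0.0619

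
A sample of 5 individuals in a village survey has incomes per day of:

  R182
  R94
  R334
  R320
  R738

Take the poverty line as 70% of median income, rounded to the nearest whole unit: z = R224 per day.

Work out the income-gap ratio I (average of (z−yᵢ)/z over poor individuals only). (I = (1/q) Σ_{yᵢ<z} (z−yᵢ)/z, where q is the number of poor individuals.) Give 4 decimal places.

0.3839

Poor units: R94, R182 (q = 2 of N = 5).
Shortfall ratios (z−y)/z: 0.5804, 0.1875; sum = 0.767857.
I averages over the q = 2 poor units only: 0.767857 / 2 = 0.3839.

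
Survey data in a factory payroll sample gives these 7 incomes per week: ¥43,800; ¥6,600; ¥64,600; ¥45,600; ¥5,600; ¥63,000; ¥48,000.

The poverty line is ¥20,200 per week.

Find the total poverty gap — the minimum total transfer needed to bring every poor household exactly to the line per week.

¥28,200

Below the line: ¥5,600, ¥6,600 (q = 2 of N = 7).
Individual gaps: 20200−5600 = 14600; 20200−6600 = 13600.
Aggregate gap = ¥28,200.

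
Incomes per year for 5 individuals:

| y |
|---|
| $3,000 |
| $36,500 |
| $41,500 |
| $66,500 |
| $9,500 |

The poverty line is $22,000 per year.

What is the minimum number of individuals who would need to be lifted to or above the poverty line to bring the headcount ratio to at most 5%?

Currently q = 2 of N = 5 are below the line (H = 0.400).
A headcount ratio of at most 5% allows at most ⌊0.05 × 5⌋ = 0 poor individuals.
So at least 2 − 0 = 2 must be lifted.

2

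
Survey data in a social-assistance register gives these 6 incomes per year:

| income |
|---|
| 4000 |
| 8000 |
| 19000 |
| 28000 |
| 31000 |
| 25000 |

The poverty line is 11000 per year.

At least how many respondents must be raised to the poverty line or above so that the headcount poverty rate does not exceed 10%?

2 of the 6 respondents are poor, so H = 2/6 = 0.333.
A headcount ratio of at most 10% allows at most ⌊0.10 × 6⌋ = 0 poor respondents.
So at least 2 − 0 = 2 must be lifted.

2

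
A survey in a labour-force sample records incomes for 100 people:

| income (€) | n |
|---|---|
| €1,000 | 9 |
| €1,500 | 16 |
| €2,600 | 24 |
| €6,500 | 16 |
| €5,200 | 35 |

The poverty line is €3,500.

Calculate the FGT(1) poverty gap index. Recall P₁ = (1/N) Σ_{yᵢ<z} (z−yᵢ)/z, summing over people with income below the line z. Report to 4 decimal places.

Below the line: 9×€1,000, 16×€1,500, 24×€2,600 (q = 49 of N = 100).
Relative gaps: (3500−1000)/3500 = 0.7143 (×9); (3500−1500)/3500 = 0.5714 (×16); (3500−2600)/3500 = 0.2571 (×24).
Σ = 21.742857. Dividing by the full population N = 100 gives P₁ = 0.2174.

0.2174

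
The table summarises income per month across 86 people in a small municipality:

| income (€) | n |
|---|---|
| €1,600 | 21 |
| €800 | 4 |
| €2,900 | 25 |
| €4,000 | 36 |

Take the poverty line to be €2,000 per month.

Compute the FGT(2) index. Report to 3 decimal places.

0.027

Incomes under z: 4×€800, 21×€1,600 (q = 25 of N = 86).
Shortfall ratios: (2000−800)/2000 = 0.6000 (×4); (2000−1600)/2000 = 0.2000 (×21).
Squared: 0.3600 (×4); 0.0400 (×21).
Sum = 2.280000; P₂ = 2.280000 / 86 = 0.027.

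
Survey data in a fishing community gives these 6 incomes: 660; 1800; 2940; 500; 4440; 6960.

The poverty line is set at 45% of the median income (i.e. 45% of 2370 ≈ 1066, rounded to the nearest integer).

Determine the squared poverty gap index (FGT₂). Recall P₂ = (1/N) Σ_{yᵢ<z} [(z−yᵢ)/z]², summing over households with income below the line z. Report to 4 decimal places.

0.0712

Poor units: 500, 660 (q = 2 of N = 6).
Relative gaps: (1066−500)/1066 = 0.5310; (1066−660)/1066 = 0.3809.
Squared: 0.2819; 0.1451.
Sum = 0.426972; P₂ = 0.426972 / 6 = 0.0712.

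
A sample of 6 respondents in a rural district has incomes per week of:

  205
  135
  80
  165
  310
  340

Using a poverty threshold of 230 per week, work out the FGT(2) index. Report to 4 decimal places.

0.1146

Below z: 80, 135, 165, 205 (q = 4 of N = 6).
Relative gaps: (230−80)/230 = 0.6522; (230−135)/230 = 0.4130; (230−165)/230 = 0.2826; (230−205)/230 = 0.1087.
Squared: 0.4253; 0.1706; 0.0799; 0.0118.
Sum = 0.687618; P₂ = 0.687618 / 6 = 0.1146.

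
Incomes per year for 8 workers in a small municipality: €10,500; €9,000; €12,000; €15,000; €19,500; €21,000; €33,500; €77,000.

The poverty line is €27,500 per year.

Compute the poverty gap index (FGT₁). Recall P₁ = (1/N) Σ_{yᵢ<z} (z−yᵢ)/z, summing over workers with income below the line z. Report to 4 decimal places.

0.3545

Poor units: €9,000, €10,500, €12,000, €15,000, €19,500, €21,000 (q = 6 of N = 8).
Normalized shortfalls: (27500−9000)/27500 = 0.6727; (27500−10500)/27500 = 0.6182; (27500−12000)/27500 = 0.5636; (27500−15000)/27500 = 0.4545; (27500−19500)/27500 = 0.2909; (27500−21000)/27500 = 0.2364.
Sum of shortfalls = 2.836364; P₁ averages over all N: 2.836364 / 8 = 0.3545.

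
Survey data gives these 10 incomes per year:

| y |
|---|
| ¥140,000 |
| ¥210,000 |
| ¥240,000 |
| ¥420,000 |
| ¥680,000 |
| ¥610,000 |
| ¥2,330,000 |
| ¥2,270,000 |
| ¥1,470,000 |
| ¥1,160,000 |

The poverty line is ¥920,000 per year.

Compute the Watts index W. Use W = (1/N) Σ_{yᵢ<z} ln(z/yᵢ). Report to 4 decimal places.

Incomes under z: ¥140,000, ¥210,000, ¥240,000, ¥420,000, ¥610,000, ¥680,000 (q = 6 of N = 10).
ln(z/y) terms: ln(920000/140000) = 1.8827; ln(920000/210000) = 1.4773; ln(920000/240000) = 1.3437; ln(920000/420000) = 0.7841; ln(920000/610000) = 0.4109; ln(920000/680000) = 0.3023.
W = 6.201047 / 10 = 0.6201.

0.6201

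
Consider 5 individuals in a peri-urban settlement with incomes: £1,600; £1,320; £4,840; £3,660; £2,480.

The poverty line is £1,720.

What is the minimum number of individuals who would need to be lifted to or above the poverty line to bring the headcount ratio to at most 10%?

2

Currently q = 2 of N = 5 are below the line (H = 0.400).
A headcount ratio of at most 10% allows at most ⌊0.10 × 5⌋ = 0 poor individuals.
So at least 2 − 0 = 2 must be lifted.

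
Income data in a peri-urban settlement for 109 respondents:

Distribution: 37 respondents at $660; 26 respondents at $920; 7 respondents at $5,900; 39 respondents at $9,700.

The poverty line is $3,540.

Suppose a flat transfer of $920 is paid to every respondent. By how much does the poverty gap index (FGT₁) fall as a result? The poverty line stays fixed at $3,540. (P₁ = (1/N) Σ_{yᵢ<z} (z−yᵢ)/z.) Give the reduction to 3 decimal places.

0.150

Before: below the line — 37×$660, 26×$920; poverty gap index (FGT₁) = 0.45270.
After the $920 transfer: below the line — 37×$1,580, 26×$1,840; poverty gap index (FGT₁) = 0.30249.
Reduction = 0.45270 − 0.30249 = 0.150.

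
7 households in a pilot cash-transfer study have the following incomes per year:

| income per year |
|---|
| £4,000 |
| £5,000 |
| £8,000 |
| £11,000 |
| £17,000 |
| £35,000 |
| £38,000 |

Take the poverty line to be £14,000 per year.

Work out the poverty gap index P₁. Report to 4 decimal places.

Below the line: £4,000, £5,000, £8,000, £11,000 (q = 4 of N = 7).
Gap ratios (z−y)/z: (14000−4000)/14000 = 0.7143; (14000−5000)/14000 = 0.6429; (14000−8000)/14000 = 0.4286; (14000−11000)/14000 = 0.2143.
Σ = 2.000000. Dividing by the full population N = 7 gives P₁ = 0.2857.

0.2857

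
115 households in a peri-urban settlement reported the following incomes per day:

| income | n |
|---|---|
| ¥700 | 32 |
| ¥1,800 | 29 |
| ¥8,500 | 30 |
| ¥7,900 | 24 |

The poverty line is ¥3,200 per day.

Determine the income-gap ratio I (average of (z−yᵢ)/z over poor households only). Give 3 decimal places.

Below the line: 32×¥700, 29×¥1,800 (q = 61 of N = 115).
Relative gaps: 0.7812 (×32), 0.4375 (×29); sum = 37.687500.
I averages over the q = 61 poor units only: 37.687500 / 61 = 0.618.

0.618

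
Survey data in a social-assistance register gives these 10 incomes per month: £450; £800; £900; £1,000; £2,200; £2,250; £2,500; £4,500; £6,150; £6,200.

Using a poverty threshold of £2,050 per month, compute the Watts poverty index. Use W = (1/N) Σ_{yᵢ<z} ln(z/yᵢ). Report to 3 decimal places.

0.400

Below z: £450, £800, £900, £1,000 (q = 4 of N = 10).
ln(z/y) terms: ln(2050/450) = 1.5163; ln(2050/800) = 0.9410; ln(2050/900) = 0.8232; ln(2050/1000) = 0.7178.
W = 3.998371 / 10 = 0.400.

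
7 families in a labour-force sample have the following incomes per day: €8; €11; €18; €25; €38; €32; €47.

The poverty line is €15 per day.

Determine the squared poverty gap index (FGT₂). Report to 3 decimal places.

Incomes under z: €8, €11 (q = 2 of N = 7).
Gap ratios (z−y)/z: (15−8)/15 = 0.4667; (15−11)/15 = 0.2667.
Squared: 0.2178; 0.0711.
Sum = 0.288889; P₂ = 0.288889 / 7 = 0.041.

0.041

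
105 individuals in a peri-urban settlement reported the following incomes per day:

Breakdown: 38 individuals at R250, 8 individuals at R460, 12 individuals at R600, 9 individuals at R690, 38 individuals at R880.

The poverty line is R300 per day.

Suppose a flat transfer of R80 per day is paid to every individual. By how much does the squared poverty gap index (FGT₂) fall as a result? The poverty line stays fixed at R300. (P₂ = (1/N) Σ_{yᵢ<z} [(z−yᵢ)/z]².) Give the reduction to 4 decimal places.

0.0101

Before: below the line — 38×R250; squared poverty gap index (FGT₂) = 0.010053.
After the R80 transfer: below the line — none; squared poverty gap index (FGT₂) = 0.000000.
Reduction = 0.010053 − 0.000000 = 0.0101.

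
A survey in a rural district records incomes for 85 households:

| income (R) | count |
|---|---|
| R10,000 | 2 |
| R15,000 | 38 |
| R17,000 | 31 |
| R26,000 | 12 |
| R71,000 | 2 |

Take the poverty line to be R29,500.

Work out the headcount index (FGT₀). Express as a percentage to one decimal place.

97.6%

83 of the 85 households have income below R29,500.
H = 83/85 = 97.6%.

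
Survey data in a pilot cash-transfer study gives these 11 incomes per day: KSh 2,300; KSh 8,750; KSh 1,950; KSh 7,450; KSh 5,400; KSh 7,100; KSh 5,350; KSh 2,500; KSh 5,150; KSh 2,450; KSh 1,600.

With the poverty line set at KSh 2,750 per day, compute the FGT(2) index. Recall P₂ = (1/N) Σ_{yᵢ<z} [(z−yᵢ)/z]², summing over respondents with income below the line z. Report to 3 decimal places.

0.028

Below z: KSh 1,600, KSh 1,950, KSh 2,300, KSh 2,450, KSh 2,500 (q = 5 of N = 11).
Normalized shortfalls: (2750−1600)/2750 = 0.4182; (2750−1950)/2750 = 0.2909; (2750−2300)/2750 = 0.1636; (2750−2450)/2750 = 0.1091; (2750−2500)/2750 = 0.0909.
Squared: 0.1749; 0.0846; 0.0268; 0.0119; 0.0083.
Sum = 0.306446; P₂ = 0.306446 / 11 = 0.028.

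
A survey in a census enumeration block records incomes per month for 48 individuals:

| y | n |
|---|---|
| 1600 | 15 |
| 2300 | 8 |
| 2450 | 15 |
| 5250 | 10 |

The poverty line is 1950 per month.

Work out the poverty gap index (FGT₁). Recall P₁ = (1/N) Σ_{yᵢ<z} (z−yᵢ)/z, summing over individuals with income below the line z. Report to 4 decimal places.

0.0561

Below the line: 15×1600 (q = 15 of N = 48).
Normalized shortfalls: (1950−1600)/1950 = 0.1795 (×15).
Σ = 2.692308. Dividing by the full population N = 48 gives P₁ = 0.0561.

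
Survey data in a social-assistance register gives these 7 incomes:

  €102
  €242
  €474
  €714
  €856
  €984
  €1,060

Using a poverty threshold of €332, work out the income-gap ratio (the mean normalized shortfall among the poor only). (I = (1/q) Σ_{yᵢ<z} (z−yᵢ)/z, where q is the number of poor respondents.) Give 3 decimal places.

0.482

Incomes under z: €102, €242 (q = 2 of N = 7).
Relative gaps: 0.6928, 0.2711; sum = 0.963855.
I averages over the q = 2 poor units only: 0.963855 / 2 = 0.482.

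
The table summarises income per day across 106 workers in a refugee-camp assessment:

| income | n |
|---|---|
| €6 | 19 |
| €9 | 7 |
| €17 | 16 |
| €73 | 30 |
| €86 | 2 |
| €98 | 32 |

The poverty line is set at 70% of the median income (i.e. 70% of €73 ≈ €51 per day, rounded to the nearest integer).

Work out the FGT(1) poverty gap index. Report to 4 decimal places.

0.3132

Poor units: 19×€6, 7×€9, 16×€17 (q = 42 of N = 106).
Shortfall ratios: (51−6)/51 = 0.8824 (×19); (51−9)/51 = 0.8235 (×7); (51−17)/51 = 0.6667 (×16).
Sum of shortfalls = 33.196078; P₁ averages over all N: 33.196078 / 106 = 0.3132.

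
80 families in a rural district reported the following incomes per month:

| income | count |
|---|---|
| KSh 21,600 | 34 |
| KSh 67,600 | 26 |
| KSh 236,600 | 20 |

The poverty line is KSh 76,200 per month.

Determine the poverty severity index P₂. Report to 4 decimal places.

Poor units: 34×KSh 21,600, 26×KSh 67,600 (q = 60 of N = 80).
Normalized shortfalls: (76200−21600)/76200 = 0.7165 (×34); (76200−67600)/76200 = 0.1129 (×26).
Squared: 0.5134 (×34); 0.0127 (×26).
Sum = 17.787560; P₂ = 17.787560 / 80 = 0.2223.

0.2223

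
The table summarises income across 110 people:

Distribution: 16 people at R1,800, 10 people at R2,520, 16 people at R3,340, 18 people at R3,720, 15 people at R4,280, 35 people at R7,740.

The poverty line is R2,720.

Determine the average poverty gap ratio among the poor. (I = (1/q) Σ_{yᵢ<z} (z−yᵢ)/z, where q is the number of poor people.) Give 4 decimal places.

0.2364

Incomes under z: 16×R1,800, 10×R2,520 (q = 26 of N = 110).
Shortfall ratios (z−y)/z: 0.3382 (×16), 0.0735 (×10); sum = 6.147059.
The income-gap ratio divides by q (the poor only): 6.147059 / 26 = 0.2364.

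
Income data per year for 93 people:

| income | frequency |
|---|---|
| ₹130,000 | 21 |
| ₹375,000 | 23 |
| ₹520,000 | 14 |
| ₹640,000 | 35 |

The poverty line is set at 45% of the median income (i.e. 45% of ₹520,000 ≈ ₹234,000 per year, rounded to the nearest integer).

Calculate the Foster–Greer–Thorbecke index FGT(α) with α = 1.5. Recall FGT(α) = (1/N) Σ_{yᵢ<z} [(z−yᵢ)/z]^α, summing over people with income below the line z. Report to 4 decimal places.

Below the line: 21×₹130,000 (q = 21 of N = 93).
Relative gaps: (234000−130000)/234000 = 0.4444 (×21).
Raised to α = 1.5: 0.29630 (×21).
Sum = 6.222222; FGT(1.5) = 6.222222 / 93 = 0.0669.

0.0669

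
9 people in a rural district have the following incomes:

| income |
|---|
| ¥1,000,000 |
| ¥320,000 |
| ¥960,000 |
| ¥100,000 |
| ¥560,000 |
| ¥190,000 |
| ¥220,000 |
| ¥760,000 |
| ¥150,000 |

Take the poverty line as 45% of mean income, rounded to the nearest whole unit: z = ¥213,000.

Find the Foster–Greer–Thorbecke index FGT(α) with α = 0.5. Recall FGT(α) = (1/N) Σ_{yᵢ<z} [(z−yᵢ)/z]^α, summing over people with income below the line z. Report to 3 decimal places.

0.178

Below z: ¥100,000, ¥150,000, ¥190,000 (q = 3 of N = 9).
Shortfall ratios: (213000−100000)/213000 = 0.5305; (213000−150000)/213000 = 0.2958; (213000−190000)/213000 = 0.1080.
Raised to α = 0.5: 0.72837; 0.54385; 0.32860.
Sum = 1.600822; FGT(0.5) = 1.600822 / 9 = 0.178.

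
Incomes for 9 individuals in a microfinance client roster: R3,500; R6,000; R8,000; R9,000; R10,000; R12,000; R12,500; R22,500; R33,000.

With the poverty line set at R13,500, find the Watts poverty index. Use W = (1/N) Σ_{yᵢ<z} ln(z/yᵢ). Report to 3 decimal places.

0.398

Incomes under z: R3,500, R6,000, R8,000, R9,000, R10,000, R12,000, R12,500 (q = 7 of N = 9).
Log shortfalls: ln(13500/3500) = 1.3499; ln(13500/6000) = 0.8109; ln(13500/8000) = 0.5232; ln(13500/9000) = 0.4055; ln(13500/10000) = 0.3001; ln(13500/12000) = 0.1178; ln(13500/12500) = 0.0770.
W = 3.584419 / 9 = 0.398.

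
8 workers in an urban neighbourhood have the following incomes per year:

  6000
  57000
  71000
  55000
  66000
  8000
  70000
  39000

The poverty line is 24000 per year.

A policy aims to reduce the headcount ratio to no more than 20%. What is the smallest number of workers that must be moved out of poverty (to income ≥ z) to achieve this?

1

Currently q = 2 of N = 8 are below the line (H = 0.250).
A headcount ratio of at most 20% allows at most ⌊0.20 × 8⌋ = 1 poor workers.
So at least 2 − 1 = 1 must be lifted.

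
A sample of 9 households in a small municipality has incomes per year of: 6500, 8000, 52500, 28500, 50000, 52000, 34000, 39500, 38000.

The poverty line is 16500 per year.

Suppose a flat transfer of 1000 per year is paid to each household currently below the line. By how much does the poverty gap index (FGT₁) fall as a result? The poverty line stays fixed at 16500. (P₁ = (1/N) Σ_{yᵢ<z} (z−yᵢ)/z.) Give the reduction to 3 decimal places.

0.013

Before: below the line — 6500, 8000; poverty gap index (FGT₁) = 0.12458.
After the 1000 transfer: below the line — 7500, 9000; poverty gap index (FGT₁) = 0.11111.
Reduction = 0.12458 − 0.11111 = 0.013.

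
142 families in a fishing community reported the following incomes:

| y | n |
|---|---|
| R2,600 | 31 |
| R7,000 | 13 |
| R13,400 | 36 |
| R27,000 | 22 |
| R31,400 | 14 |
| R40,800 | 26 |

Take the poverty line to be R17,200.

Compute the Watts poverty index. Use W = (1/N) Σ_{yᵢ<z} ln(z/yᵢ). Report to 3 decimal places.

Below z: 31×R2,600, 13×R7,000, 36×R13,400 (q = 80 of N = 142).
ln(z/y) terms: ln(17200/2600) = 1.8894 (×31); ln(17200/7000) = 0.8990 (×13); ln(17200/13400) = 0.2497 (×36).
W = 79.245895 / 142 = 0.558.

0.558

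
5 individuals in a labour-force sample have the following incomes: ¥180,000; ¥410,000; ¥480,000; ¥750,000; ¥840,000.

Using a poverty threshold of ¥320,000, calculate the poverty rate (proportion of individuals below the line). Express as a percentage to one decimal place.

20.0%

1 of the 5 individuals have income below ¥320,000.
H = 1/5 = 20.0%.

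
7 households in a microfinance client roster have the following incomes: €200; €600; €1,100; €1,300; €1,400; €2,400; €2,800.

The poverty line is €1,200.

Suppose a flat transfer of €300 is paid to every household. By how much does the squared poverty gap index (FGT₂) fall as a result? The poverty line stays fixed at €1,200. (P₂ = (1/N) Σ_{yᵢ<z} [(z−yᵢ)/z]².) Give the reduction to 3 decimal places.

Before: below the line — €200, €600, €1,100; squared poverty gap index (FGT₂) = 0.13591.
After the €300 transfer: below the line — €500, €900; squared poverty gap index (FGT₂) = 0.05754.
Reduction = 0.13591 − 0.05754 = 0.078.

0.078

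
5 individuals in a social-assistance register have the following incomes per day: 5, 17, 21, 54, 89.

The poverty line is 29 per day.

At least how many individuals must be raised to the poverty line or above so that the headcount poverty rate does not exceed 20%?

2

3 of the 5 individuals are poor, so H = 3/5 = 0.600.
A headcount ratio of at most 20% allows at most ⌊0.20 × 5⌋ = 1 poor individuals.
So at least 3 − 1 = 2 must be lifted.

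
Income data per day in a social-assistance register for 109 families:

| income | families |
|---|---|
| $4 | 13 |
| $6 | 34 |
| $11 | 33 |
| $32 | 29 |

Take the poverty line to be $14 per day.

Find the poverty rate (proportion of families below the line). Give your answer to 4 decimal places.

0.7339

80 of the 109 families have income below $14.
H = 80/109 = 0.7339.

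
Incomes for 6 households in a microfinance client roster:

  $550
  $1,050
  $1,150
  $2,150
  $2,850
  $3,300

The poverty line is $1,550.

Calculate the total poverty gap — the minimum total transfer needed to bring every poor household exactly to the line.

$1,900

Below z: $550, $1,050, $1,150 (q = 3 of N = 6).
Individual gaps: 1550−550 = 1000; 1550−1050 = 500; 1550−1150 = 400.
Aggregate gap = $1,900.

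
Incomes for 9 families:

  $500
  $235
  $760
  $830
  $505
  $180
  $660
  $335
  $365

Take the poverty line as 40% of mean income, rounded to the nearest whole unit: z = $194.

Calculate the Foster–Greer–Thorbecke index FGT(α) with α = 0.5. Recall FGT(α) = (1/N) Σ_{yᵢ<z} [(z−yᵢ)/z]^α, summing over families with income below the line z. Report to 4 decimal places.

Poor units: $180 (q = 1 of N = 9).
Gap ratios (z−y)/z: (194−180)/194 = 0.0722.
Raised to α = 0.5: 0.26864.
Sum = 0.268635; FGT(0.5) = 0.268635 / 9 = 0.0298.

0.0298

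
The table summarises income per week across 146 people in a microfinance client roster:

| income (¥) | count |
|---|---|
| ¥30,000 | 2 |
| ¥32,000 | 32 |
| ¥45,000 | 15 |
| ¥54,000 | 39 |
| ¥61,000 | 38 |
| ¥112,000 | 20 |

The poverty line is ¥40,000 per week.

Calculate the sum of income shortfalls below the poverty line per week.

¥276,000

Poor units: 2×¥30,000, 32×¥32,000 (q = 34 of N = 146).
Individual gaps: 2×(40000−30000) = 20000; 32×(40000−32000) = 256000.
Aggregate gap = ¥276,000.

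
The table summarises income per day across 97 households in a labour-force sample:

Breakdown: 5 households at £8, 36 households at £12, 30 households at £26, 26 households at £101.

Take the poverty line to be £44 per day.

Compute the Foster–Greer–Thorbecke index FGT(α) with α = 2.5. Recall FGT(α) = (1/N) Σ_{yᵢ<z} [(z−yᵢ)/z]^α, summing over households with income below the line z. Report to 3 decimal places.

Incomes under z: 5×£8, 36×£12, 30×£26 (q = 71 of N = 97).
Shortfall ratios: (44−8)/44 = 0.8182 (×5); (44−12)/44 = 0.7273 (×36); (44−26)/44 = 0.4091 (×30).
Raised to α = 2.5: 0.60551 (×5); 0.45107 (×36); 0.10704 (×30).
Sum = 22.477292; FGT(2.5) = 22.477292 / 97 = 0.232.

0.232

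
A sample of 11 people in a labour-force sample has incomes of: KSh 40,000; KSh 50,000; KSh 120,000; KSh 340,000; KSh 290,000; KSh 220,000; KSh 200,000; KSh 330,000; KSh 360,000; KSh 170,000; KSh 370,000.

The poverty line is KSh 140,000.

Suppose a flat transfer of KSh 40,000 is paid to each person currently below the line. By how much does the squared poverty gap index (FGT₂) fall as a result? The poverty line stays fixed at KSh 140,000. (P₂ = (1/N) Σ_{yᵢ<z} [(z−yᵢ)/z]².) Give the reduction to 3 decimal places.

0.058

Before: below the line — KSh 40,000, KSh 50,000, KSh 120,000; squared poverty gap index (FGT₂) = 0.08581.
After the KSh 40,000 transfer: below the line — KSh 80,000, KSh 90,000; squared poverty gap index (FGT₂) = 0.02829.
Reduction = 0.08581 − 0.02829 = 0.058.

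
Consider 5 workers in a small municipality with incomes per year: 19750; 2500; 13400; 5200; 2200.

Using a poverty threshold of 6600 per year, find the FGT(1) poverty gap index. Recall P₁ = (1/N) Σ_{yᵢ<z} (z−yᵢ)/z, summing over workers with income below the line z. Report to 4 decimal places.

0.3000

Poor units: 2200, 2500, 5200 (q = 3 of N = 5).
Normalized shortfalls: (6600−2200)/6600 = 0.6667; (6600−2500)/6600 = 0.6212; (6600−5200)/6600 = 0.2121.
Sum of shortfalls = 1.500000; P₁ averages over all N: 1.500000 / 5 = 0.3000.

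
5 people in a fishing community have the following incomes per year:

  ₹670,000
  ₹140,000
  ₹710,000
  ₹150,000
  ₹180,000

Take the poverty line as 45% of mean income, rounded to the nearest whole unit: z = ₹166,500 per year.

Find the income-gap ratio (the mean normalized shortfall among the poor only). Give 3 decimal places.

0.129

Below the line: ₹140,000, ₹150,000 (q = 2 of N = 5).
Relative gaps: 0.1592, 0.0991; sum = 0.258258.
I averages over the q = 2 poor units only: 0.258258 / 2 = 0.129.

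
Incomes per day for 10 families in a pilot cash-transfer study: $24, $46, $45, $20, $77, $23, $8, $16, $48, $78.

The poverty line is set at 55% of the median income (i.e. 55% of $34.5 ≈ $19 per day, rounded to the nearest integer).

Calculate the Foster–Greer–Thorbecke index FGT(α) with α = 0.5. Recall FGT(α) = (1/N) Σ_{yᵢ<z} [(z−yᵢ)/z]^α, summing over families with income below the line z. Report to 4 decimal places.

0.1158

Incomes under z: $8, $16 (q = 2 of N = 10).
Shortfall ratios: (19−8)/19 = 0.5789; (19−16)/19 = 0.1579.
Raised to α = 0.5: 0.76089; 0.39736.
Sum = 1.158246; FGT(0.5) = 1.158246 / 10 = 0.1158.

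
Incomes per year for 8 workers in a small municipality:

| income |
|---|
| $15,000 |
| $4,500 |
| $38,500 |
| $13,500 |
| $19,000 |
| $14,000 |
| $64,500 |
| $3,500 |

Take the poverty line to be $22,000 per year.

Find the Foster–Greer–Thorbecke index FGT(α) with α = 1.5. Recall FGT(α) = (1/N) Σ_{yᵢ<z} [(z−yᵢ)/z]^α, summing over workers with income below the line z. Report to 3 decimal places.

0.271

Below the line: $3,500, $4,500, $13,500, $14,000, $15,000, $19,000 (q = 6 of N = 8).
Relative gaps: (22000−3500)/22000 = 0.8409; (22000−4500)/22000 = 0.7955; (22000−13500)/22000 = 0.3864; (22000−14000)/22000 = 0.3636; (22000−15000)/22000 = 0.3182; (22000−19000)/22000 = 0.1364.
Raised to α = 1.5: 0.77112; 0.70945; 0.24016; 0.21928; 0.17948; 0.05036.
Sum = 2.169847; FGT(1.5) = 2.169847 / 8 = 0.271.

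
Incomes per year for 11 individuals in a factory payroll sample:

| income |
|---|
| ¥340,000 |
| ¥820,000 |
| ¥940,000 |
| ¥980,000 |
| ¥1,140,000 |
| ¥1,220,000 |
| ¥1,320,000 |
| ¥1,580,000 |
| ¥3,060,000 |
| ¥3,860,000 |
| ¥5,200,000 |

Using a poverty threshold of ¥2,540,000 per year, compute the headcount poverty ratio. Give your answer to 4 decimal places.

0.7273

8 of the 11 individuals have income below ¥2,540,000.
H = 8/11 = 0.7273.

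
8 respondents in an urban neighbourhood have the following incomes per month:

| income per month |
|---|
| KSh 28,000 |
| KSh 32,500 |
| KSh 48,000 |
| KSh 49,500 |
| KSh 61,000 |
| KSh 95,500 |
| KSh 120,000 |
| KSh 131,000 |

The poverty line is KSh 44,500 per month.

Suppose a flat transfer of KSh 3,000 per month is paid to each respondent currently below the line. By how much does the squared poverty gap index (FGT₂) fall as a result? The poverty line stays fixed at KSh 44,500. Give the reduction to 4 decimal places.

0.0097

Before: below the line — KSh 28,000, KSh 32,500; squared poverty gap index (FGT₂) = 0.026275.
After the KSh 3,000 transfer: below the line — KSh 31,000, KSh 35,500; squared poverty gap index (FGT₂) = 0.016617.
Reduction = 0.026275 − 0.016617 = 0.0097.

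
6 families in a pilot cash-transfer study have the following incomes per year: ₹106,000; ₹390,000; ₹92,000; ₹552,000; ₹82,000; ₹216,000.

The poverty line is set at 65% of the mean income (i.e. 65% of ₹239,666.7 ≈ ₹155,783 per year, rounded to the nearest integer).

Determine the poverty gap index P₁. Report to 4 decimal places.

0.2004

Below the line: ₹82,000, ₹92,000, ₹106,000 (q = 3 of N = 6).
Gap ratios (z−y)/z: (155783−82000)/155783 = 0.4736; (155783−92000)/155783 = 0.4094; (155783−106000)/155783 = 0.3196.
Sum of shortfalls = 1.202628; P₁ averages over all N: 1.202628 / 6 = 0.2004.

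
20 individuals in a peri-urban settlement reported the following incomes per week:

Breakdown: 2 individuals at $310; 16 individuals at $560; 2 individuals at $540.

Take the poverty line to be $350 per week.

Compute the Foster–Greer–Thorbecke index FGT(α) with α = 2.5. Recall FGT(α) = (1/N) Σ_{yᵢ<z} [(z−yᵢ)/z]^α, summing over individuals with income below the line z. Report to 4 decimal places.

0.0004

Poor units: 2×$310 (q = 2 of N = 20).
Gap ratios (z−y)/z: (350−310)/350 = 0.1143 (×2).
Raised to α = 2.5: 0.00442 (×2).
Sum = 0.008831; FGT(2.5) = 0.008831 / 20 = 0.0004.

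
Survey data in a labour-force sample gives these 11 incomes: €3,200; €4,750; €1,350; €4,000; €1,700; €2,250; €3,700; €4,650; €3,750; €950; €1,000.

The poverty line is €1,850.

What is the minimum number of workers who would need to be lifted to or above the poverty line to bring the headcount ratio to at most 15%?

3

4 of the 11 workers are poor, so H = 4/11 = 0.364.
A headcount ratio of at most 15% allows at most ⌊0.15 × 11⌋ = 1 poor workers.
So at least 4 − 1 = 3 must be lifted.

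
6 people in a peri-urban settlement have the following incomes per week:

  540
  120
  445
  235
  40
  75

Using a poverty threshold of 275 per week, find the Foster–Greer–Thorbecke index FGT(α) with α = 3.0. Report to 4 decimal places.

0.1985

Below z: 40, 75, 120, 235 (q = 4 of N = 6).
Shortfall ratios: (275−40)/275 = 0.8545; (275−75)/275 = 0.7273; (275−120)/275 = 0.5636; (275−235)/275 = 0.1455.
Raised to α = 3.0: 0.62403; 0.38467; 0.17906; 0.00308.
Sum = 1.190840; FGT(3.0) = 1.190840 / 6 = 0.1985.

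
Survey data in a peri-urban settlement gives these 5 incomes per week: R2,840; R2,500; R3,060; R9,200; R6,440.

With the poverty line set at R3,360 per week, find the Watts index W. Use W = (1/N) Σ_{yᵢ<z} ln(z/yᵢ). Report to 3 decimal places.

0.111

Poor units: R2,500, R2,840, R3,060 (q = 3 of N = 5).
Log shortfalls: ln(3360/2500) = 0.2957; ln(3360/2840) = 0.1681; ln(3360/3060) = 0.0935.
W = 0.557313 / 5 = 0.111.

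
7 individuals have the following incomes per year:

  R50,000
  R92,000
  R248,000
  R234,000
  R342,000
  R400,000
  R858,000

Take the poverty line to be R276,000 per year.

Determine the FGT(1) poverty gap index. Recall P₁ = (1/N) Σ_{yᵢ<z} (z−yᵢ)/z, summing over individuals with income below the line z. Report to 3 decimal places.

Incomes under z: R50,000, R92,000, R234,000, R248,000 (q = 4 of N = 7).
Shortfall ratios: (276000−50000)/276000 = 0.8188; (276000−92000)/276000 = 0.6667; (276000−234000)/276000 = 0.1522; (276000−248000)/276000 = 0.1014.
Sum of shortfalls = 1.739130; P₁ averages over all N: 1.739130 / 7 = 0.248.

0.248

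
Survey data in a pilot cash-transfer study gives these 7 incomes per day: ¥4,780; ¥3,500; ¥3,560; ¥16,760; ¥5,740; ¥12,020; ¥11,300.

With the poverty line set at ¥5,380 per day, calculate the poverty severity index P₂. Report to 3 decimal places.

Poor units: ¥3,500, ¥3,560, ¥4,780 (q = 3 of N = 7).
Shortfall ratios: (5380−3500)/5380 = 0.3494; (5380−3560)/5380 = 0.3383; (5380−4780)/5380 = 0.1115.
Squared: 0.1221; 0.1144; 0.0124.
Sum = 0.248988; P₂ = 0.248988 / 7 = 0.036.

0.036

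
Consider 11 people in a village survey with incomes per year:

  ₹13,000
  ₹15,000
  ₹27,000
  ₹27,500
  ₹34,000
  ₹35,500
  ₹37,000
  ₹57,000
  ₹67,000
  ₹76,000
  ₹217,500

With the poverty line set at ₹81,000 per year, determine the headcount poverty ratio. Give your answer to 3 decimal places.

0.909

10 of the 11 people have income below ₹81,000.
H = 10/11 = 0.909.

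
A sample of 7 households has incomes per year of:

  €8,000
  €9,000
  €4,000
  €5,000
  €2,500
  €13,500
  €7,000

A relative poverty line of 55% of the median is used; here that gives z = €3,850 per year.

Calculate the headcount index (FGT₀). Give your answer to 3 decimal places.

0.143

1 of the 7 households have income below €3,850.
H = 1/7 = 0.143.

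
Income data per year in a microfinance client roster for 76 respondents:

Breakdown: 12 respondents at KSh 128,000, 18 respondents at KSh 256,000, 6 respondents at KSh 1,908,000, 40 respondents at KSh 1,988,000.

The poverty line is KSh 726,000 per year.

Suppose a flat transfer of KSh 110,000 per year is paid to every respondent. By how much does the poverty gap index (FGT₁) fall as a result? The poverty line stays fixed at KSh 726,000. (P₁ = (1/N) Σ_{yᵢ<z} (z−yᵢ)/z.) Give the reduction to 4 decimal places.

Before: below the line — 12×KSh 128,000, 18×KSh 256,000; poverty gap index (FGT₁) = 0.283384.
After the KSh 110,000 transfer: below the line — 12×KSh 238,000, 18×KSh 366,000; poverty gap index (FGT₁) = 0.223575.
Reduction = 0.283384 − 0.223575 = 0.0598.

0.0598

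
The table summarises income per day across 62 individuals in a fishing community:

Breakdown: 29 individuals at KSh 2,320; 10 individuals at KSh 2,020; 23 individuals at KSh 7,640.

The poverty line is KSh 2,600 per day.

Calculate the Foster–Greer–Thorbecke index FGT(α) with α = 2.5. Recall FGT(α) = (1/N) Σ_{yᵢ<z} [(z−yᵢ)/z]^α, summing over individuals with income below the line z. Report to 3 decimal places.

0.006

Below z: 10×KSh 2,020, 29×KSh 2,320 (q = 39 of N = 62).
Normalized shortfalls: (2600−2020)/2600 = 0.2231 (×10); (2600−2320)/2600 = 0.1077 (×29).
Raised to α = 2.5: 0.02350 (×10); 0.00381 (×29).
Sum = 0.345409; FGT(2.5) = 0.345409 / 62 = 0.006.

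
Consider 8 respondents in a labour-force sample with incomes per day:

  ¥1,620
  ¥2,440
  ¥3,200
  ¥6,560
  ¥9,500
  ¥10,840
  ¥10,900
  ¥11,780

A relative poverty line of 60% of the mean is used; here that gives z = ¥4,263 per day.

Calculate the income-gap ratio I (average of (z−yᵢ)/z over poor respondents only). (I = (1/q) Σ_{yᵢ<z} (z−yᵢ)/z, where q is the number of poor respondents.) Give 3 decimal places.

0.432

Below the line: ¥1,620, ¥2,440, ¥3,200 (q = 3 of N = 8).
Relative gaps: 0.6200, 0.4276, 0.2494; sum = 1.296974.
The income-gap ratio divides by q (the poor only): 1.296974 / 3 = 0.432.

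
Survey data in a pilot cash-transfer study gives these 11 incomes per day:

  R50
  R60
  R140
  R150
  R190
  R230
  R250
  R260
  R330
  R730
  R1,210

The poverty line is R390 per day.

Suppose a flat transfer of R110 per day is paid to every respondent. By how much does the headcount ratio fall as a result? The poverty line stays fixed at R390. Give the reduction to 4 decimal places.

Before: below the line — R50, R60, R140, R150, R190, R230, R250, R260, R330; headcount ratio = 0.818182.
After the R110 transfer: below the line — R160, R170, R250, R260, R300, R340, R360, R370; headcount ratio = 0.727273.
Reduction = 0.818182 − 0.727273 = 0.0909.

0.0909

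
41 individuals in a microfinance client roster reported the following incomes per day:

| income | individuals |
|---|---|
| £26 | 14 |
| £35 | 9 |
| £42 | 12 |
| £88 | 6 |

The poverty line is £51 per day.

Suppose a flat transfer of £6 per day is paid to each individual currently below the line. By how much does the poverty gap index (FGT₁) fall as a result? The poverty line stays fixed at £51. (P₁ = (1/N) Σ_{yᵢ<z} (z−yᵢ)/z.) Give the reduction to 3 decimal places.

0.100

Before: below the line — 14×£26, 9×£35, 12×£42; poverty gap index (FGT₁) = 0.28790.
After the £6 transfer: below the line — 14×£32, 9×£41, 12×£48; poverty gap index (FGT₁) = 0.18747.
Reduction = 0.28790 − 0.18747 = 0.100.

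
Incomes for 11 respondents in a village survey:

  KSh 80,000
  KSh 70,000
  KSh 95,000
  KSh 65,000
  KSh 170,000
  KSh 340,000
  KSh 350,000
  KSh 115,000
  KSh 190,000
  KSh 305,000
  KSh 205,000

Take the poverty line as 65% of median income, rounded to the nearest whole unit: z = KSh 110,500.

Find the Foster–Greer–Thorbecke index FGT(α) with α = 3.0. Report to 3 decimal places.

Below the line: KSh 65,000, KSh 70,000, KSh 80,000, KSh 95,000 (q = 4 of N = 11).
Relative gaps: (110500−65000)/110500 = 0.4118; (110500−70000)/110500 = 0.3665; (110500−80000)/110500 = 0.2760; (110500−95000)/110500 = 0.1403.
Raised to α = 3.0: 0.06981; 0.04924; 0.02103; 0.00276.
Sum = 0.142839; FGT(3.0) = 0.142839 / 11 = 0.013.

0.013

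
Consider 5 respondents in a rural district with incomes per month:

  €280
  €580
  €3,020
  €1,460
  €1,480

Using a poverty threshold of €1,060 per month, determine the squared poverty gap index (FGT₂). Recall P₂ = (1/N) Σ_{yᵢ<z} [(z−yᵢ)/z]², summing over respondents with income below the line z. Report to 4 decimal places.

Below z: €280, €580 (q = 2 of N = 5).
Shortfall ratios: (1060−280)/1060 = 0.7358; (1060−580)/1060 = 0.4528.
Squared: 0.5415; 0.2051.
Sum = 0.746529; P₂ = 0.746529 / 5 = 0.1493.

0.1493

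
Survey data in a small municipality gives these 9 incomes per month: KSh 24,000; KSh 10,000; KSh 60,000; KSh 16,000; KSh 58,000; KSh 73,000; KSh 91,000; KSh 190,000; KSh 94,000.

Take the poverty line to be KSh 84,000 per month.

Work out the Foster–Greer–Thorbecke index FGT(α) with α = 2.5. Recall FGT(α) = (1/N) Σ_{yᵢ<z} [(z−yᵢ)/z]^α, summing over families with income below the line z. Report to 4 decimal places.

0.2058

Below z: KSh 10,000, KSh 16,000, KSh 24,000, KSh 58,000, KSh 60,000, KSh 73,000 (q = 6 of N = 9).
Normalized shortfalls: (84000−10000)/84000 = 0.8810; (84000−16000)/84000 = 0.8095; (84000−24000)/84000 = 0.7143; (84000−58000)/84000 = 0.3095; (84000−60000)/84000 = 0.2857; (84000−73000)/84000 = 0.1310.
Raised to α = 2.5: 0.72842; 0.58962; 0.43120; 0.05330; 0.04363; 0.00621.
Sum = 1.852383; FGT(2.5) = 1.852383 / 9 = 0.2058.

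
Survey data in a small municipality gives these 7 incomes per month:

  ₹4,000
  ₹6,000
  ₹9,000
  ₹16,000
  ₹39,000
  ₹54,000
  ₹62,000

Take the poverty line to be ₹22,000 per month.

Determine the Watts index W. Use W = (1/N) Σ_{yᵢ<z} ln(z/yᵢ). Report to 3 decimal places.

Incomes under z: ₹4,000, ₹6,000, ₹9,000, ₹16,000 (q = 4 of N = 7).
Log gaps: ln(22000/4000) = 1.7047; ln(22000/6000) = 1.2993; ln(22000/9000) = 0.8938; ln(22000/16000) = 0.3185.
W = 4.216303 / 7 = 0.602.

0.602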